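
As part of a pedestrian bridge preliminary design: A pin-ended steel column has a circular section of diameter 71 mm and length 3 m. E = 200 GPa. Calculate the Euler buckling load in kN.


I = pi * d^4 / 64 = 1247392.97 mm^4
L = 3000.0 mm
P_cr = pi^2 * E * I / L^2
= 9.8696 * 200000.0 * 1247392.97 / 3000.0^2
= 273583.89 N = 273.5839 kN

273.5839 kN


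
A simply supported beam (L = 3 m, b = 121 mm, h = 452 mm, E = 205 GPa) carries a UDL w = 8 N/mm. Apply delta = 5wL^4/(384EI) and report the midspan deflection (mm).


I = 121 * 452^3 / 12 = 931149530.67 mm^4
L = 3000.0 mm, w = 8 N/mm, E = 205000.0 MPa
delta = 5 * w * L^4 / (384 * E * I)
= 5 * 8 * 3000.0^4 / (384 * 205000.0 * 931149530.67)
= 0.0442 mm

0.0442 mm


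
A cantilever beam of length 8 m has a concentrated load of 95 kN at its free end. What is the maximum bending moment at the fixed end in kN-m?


For a cantilever with a point load at the free end:
M_max = P * L = 95 * 8 = 760 kN-m

760 kN-m


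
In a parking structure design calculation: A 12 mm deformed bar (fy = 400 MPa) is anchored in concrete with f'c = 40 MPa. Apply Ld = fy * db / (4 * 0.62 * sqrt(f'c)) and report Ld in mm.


Ld = (fy * db) / (4 * 0.62 * sqrt(f'c))
= (400 * 12) / (4 * 0.62 * sqrt(40))
= 4800 / 15.6849
= 306.03 mm

306.03 mm


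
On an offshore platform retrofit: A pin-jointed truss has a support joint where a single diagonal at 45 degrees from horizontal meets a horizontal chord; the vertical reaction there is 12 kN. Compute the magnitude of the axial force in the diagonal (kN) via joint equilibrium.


At the joint, only the diagonal has a vertical component, so vertical equilibrium gives:
F * sin(45) = 12
F = 12 / sin(45)
= 12 / 0.707107
= 16.97 kN

16.97 kN


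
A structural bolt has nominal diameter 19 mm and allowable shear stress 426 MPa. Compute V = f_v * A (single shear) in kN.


A = pi * d^2 / 4 = pi * 19^2 / 4 = 283.5287 mm^2
V = f_v * A / 1000 = 426 * 283.5287 / 1000
= 120.7832 kN

120.7832 kN


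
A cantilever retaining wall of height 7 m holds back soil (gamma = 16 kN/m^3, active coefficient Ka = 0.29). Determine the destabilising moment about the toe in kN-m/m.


Pa = 0.5 * Ka * gamma * H^2
= 0.5 * 0.29 * 16 * 7^2
= 113.68 kN/m
Arm = H / 3 = 7 / 3 = 2.3333 m
Mo = Pa * arm = Pa * H / 3 = 113.68 * 7 / 3 = 265.2533 kN-m/m

265.2533 kN-m/m


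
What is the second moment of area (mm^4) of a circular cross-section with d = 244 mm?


r = d / 2 = 244 / 2 = 122.0 mm
I = pi * r^4 / 4 = pi * 122.0^4 / 4
= 173991969.47 mm^4

173991969.47 mm^4


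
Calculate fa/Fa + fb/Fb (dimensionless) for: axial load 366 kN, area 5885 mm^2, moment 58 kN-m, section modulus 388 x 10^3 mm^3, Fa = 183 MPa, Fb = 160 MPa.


f_a = P / A = 366000.0 / 5885 = 62.192 MPa
f_b = M / S = 58000000.0 / 388000.0 = 149.4845 MPa
Ratio = f_a / Fa + f_b / Fb
= 62.192 / 183 + 149.4845 / 160
= 1.2741 (dimensionless)

1.2741 (dimensionless)


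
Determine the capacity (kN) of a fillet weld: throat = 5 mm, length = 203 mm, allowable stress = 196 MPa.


Strength = throat * length * allowable stress
= 5 * 203 * 196 N
= 198940 N
= 198.94 kN

198.94 kN


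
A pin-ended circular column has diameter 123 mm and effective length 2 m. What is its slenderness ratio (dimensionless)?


Radius of gyration r = d / 4 = 123 / 4 = 30.75 mm
L_eff = 2000.0 mm
Slenderness ratio = L / r = 2000.0 / 30.75 = 65.04 (dimensionless)

65.04 (dimensionless)


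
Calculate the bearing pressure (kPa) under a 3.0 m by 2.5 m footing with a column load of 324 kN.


A = 3.0 * 2.5 = 7.5 m^2
q = P / A = 324 / 7.5
= 43.2 kPa

43.2 kPa


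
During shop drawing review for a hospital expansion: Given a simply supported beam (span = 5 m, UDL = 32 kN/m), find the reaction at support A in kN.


Total load = w * L = 32 * 5 = 160 kN
By symmetry, each reaction R = total / 2 = 160 / 2 = 80.0 kN

80.0 kN


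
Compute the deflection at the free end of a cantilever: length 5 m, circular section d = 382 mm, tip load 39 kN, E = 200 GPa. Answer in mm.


I = pi * d^4 / 64 = pi * 382^4 / 64 = 1045257639.46 mm^4
L = 5000.0 mm, P = 39000.0 N, E = 200000.0 MPa
delta = P * L^3 / (3 * E * I)
= 39000.0 * 5000.0^3 / (3 * 200000.0 * 1045257639.46)
= 7.7732 mm

7.7732 mm


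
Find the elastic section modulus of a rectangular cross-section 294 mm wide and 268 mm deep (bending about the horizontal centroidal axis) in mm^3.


S = b * h^2 / 6
= 294 * 268^2 / 6
= 294 * 71824 / 6
= 3519376.0 mm^3

3519376.0 mm^3


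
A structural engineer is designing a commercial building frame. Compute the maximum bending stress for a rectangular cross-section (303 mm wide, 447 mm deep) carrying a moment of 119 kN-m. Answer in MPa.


I = b * h^3 / 12 = 303 * 447^3 / 12 = 2255194230.75 mm^4
y = h / 2 = 447 / 2 = 223.5 mm
M = 119 kN-m = 119000000.0 N-mm
sigma = M * y / I = 119000000.0 * 223.5 / 2255194230.75
= 11.79 MPa

11.79 MPa


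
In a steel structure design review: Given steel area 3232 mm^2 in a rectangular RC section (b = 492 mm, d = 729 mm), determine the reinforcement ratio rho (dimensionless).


rho = As / (b * d)
= 3232 / (492 * 729)
= 3232 / 358668
= 0.009011 (dimensionless)

0.009011 (dimensionless)


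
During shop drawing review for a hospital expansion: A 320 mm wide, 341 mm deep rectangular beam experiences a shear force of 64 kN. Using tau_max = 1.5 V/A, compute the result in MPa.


A = b * h = 320 * 341 = 109120 mm^2
V = 64 kN = 64000.0 N
tau_max = 1.5 * V / A = 1.5 * 64000.0 / 109120
= 0.8798 MPa

0.8798 MPa


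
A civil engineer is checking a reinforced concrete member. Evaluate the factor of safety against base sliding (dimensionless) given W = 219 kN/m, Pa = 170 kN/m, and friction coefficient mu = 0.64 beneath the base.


Resisting force = mu * W = 0.64 * 219 = 140.16 kN/m
FOS = Resisting / Driving = 140.16 / 170
= 0.8245 (dimensionless)

0.8245 (dimensionless)


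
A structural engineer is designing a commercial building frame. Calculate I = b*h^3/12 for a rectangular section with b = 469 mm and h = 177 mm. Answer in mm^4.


I = b * h^3 / 12
= 469 * 177^3 / 12
= 469 * 5545233 / 12
= 216726189.75 mm^4

216726189.75 mm^4


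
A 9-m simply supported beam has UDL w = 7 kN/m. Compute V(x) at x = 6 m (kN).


R_A = w * L / 2 = 7 * 9 / 2 = 31.5 kN
V(x) = R_A - w * x = 31.5 - 7 * 6
= -10.5 kN

-10.5 kN


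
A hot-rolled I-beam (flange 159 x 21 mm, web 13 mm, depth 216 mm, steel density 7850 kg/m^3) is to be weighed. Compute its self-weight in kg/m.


A_flanges = 2 * 159 * 21 = 6678 mm^2
A_web = (216 - 2 * 21) * 13 = 2262 mm^2
A_total = 6678 + 2262 = 8940 mm^2 = 0.008940 m^2
Weight = rho * A = 7850 * 0.008940 = 70.179 kg/m

70.179 kg/m


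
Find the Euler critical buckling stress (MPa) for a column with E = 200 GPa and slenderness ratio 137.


sigma_cr = pi^2 * E / lambda^2
= 9.8696 * 200000.0 / 137^2
= 9.8696 * 200000.0 / 18769
= 105.1692 MPa

105.1692 MPa


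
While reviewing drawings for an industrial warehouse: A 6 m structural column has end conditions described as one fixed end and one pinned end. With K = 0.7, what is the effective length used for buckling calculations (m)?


L_eff = K * L
= 0.7 * 6
= 4.2 m

4.2 m


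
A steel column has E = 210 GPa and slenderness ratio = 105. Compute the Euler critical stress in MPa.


sigma_cr = pi^2 * E / lambda^2
= 9.8696 * 210000.0 / 105^2
= 9.8696 * 210000.0 / 11025
= 187.9925 MPa

187.9925 MPa


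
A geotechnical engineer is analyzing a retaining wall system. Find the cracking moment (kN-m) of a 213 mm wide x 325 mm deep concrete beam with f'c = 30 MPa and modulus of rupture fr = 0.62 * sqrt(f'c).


fr = 0.62 * sqrt(30) = 0.62 * 5.4772 = 3.3959 MPa
I = 213 * 325^3 / 12 = 609324218.75 mm^4
y_t = 162.5 mm
M_cr = fr * I / y_t = 3.3959 * 609324218.75 / 162.5 N-mm
= 12.7335 kN-m

12.7335 kN-m


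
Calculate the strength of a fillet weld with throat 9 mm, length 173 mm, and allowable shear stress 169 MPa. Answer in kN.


Strength = throat * length * allowable stress
= 9 * 173 * 169 N
= 263133 N
= 263.13 kN

263.13 kN


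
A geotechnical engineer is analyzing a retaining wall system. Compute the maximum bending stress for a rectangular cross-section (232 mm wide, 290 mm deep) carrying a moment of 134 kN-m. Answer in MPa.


I = b * h^3 / 12 = 232 * 290^3 / 12 = 471520666.67 mm^4
y = h / 2 = 290 / 2 = 145.0 mm
M = 134 kN-m = 134000000.0 N-mm
sigma = M * y / I = 134000000.0 * 145.0 / 471520666.67
= 41.21 MPa

41.21 MPa


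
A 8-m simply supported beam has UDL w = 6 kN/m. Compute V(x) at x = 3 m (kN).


R_A = w * L / 2 = 6 * 8 / 2 = 24.0 kN
V(x) = R_A - w * x = 24.0 - 6 * 3
= 6.0 kN

6.0 kN


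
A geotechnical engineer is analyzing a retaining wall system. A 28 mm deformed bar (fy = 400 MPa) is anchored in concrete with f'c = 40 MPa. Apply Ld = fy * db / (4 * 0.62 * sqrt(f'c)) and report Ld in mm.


Ld = (fy * db) / (4 * 0.62 * sqrt(f'c))
= (400 * 28) / (4 * 0.62 * sqrt(40))
= 11200 / 15.6849
= 714.06 mm

714.06 mm


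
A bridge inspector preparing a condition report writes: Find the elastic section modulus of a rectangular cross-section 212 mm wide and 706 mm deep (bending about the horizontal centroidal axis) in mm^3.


S = b * h^2 / 6
= 212 * 706^2 / 6
= 212 * 498436 / 6
= 17611405.33 mm^3

17611405.33 mm^3


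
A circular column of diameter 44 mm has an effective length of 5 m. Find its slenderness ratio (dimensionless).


Radius of gyration r = d / 4 = 44 / 4 = 11.0 mm
L_eff = 5000.0 mm
Slenderness ratio = L / r = 5000.0 / 11.0 = 454.55 (dimensionless)

454.55 (dimensionless)


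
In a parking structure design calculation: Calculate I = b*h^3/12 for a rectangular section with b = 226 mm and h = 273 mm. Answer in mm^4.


I = b * h^3 / 12
= 226 * 273^3 / 12
= 226 * 20346417 / 12
= 383190853.5 mm^4

383190853.5 mm^4


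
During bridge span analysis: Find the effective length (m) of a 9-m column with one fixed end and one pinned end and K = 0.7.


L_eff = K * L
= 0.7 * 9
= 6.3 m

6.3 m


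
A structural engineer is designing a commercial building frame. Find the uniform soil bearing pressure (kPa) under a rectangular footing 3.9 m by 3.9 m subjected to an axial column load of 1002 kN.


A = 3.9 * 3.9 = 15.21 m^2
q = P / A = 1002 / 15.21
= 65.8777 kPa

65.8777 kPa


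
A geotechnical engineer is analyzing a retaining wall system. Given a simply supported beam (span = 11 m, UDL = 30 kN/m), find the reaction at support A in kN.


Total load = w * L = 30 * 11 = 330 kN
By symmetry, each reaction R = total / 2 = 330 / 2 = 165.0 kN

165.0 kN


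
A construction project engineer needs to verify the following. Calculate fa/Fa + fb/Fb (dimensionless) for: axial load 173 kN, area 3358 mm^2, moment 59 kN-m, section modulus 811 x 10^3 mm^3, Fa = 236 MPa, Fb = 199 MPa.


f_a = P / A = 173000.0 / 3358 = 51.5188 MPa
f_b = M / S = 59000000.0 / 811000.0 = 72.7497 MPa
Ratio = f_a / Fa + f_b / Fb
= 51.5188 / 236 + 72.7497 / 199
= 0.5839 (dimensionless)

0.5839 (dimensionless)


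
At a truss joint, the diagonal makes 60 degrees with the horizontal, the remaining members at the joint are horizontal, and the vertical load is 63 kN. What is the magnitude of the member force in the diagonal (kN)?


At the joint, only the diagonal has a vertical component, so vertical equilibrium gives:
F * sin(60) = 63
F = 63 / sin(60)
= 63 / 0.866025
= 72.75 kN

72.75 kN


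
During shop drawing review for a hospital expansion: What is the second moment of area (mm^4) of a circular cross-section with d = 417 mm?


r = d / 2 = 417 / 2 = 208.5 mm
I = pi * r^4 / 4 = pi * 208.5^4 / 4
= 1484274131.98 mm^4

1484274131.98 mm^4


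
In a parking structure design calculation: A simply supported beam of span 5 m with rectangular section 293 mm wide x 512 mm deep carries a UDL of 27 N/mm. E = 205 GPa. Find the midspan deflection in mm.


I = 293 * 512^3 / 12 = 3277149525.33 mm^4
L = 5000.0 mm, w = 27 N/mm, E = 205000.0 MPa
delta = 5 * w * L^4 / (384 * E * I)
= 5 * 27 * 5000.0^4 / (384 * 205000.0 * 3277149525.33)
= 0.3271 mm

0.3271 mm


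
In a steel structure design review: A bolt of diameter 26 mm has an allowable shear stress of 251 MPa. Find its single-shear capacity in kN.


A = pi * d^2 / 4 = pi * 26^2 / 4 = 530.9292 mm^2
V = f_v * A / 1000 = 251 * 530.9292 / 1000
= 133.2632 kN

133.2632 kN


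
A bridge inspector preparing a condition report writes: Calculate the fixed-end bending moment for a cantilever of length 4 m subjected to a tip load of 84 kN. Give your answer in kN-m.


For a cantilever with a point load at the free end:
M_max = P * L = 84 * 4 = 336 kN-m

336 kN-m


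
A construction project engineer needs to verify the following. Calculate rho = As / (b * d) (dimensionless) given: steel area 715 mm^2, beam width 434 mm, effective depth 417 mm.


rho = As / (b * d)
= 715 / (434 * 417)
= 715 / 180978
= 0.003951 (dimensionless)

0.003951 (dimensionless)


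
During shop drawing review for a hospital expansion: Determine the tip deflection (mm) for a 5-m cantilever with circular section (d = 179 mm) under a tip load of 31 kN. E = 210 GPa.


I = pi * d^4 / 64 = pi * 179^4 / 64 = 50394370.27 mm^4
L = 5000.0 mm, P = 31000.0 N, E = 210000.0 MPa
delta = P * L^3 / (3 * E * I)
= 31000.0 * 5000.0^3 / (3 * 210000.0 * 50394370.27)
= 122.0532 mm

122.0532 mm


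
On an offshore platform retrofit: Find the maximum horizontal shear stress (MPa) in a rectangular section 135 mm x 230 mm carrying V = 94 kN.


A = b * h = 135 * 230 = 31050 mm^2
V = 94 kN = 94000.0 N
tau_max = 1.5 * V / A = 1.5 * 94000.0 / 31050
= 4.5411 MPa

4.5411 MPa


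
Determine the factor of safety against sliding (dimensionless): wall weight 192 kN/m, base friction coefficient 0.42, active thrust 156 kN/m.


Resisting force = mu * W = 0.42 * 192 = 80.64 kN/m
FOS = Resisting / Driving = 80.64 / 156
= 0.5169 (dimensionless)

0.5169 (dimensionless)


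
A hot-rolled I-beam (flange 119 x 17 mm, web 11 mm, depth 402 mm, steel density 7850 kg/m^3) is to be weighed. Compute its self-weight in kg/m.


A_flanges = 2 * 119 * 17 = 4046 mm^2
A_web = (402 - 2 * 17) * 11 = 4048 mm^2
A_total = 4046 + 4048 = 8094 mm^2 = 0.008094 m^2
Weight = rho * A = 7850 * 0.008094 = 63.5379 kg/m

63.5379 kg/m


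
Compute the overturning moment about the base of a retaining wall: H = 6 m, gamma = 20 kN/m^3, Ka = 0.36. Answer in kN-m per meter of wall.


Pa = 0.5 * Ka * gamma * H^2
= 0.5 * 0.36 * 20 * 6^2
= 129.6 kN/m
Arm = H / 3 = 6 / 3 = 2.0 m
Mo = Pa * arm = Pa * H / 3 = 129.6 * 6 / 3 = 259.2 kN-m/m

259.2 kN-m/m


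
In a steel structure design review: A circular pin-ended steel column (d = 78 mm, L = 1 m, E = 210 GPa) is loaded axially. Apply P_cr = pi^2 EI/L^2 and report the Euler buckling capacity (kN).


I = pi * d^4 / 64 = 1816972.31 mm^4
L = 1000.0 mm
P_cr = pi^2 * E * I / L^2
= 9.8696 * 210000.0 * 1816972.31 / 1000.0^2
= 3765887.57 N = 3765.8876 kN

3765.8876 kN


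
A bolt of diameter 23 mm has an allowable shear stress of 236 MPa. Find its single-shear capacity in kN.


A = pi * d^2 / 4 = pi * 23^2 / 4 = 415.4756 mm^2
V = f_v * A / 1000 = 236 * 415.4756 / 1000
= 98.0522 kN

98.0522 kN


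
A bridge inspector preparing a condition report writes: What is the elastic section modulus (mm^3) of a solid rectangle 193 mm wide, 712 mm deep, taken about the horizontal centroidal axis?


S = b * h^2 / 6
= 193 * 712^2 / 6
= 193 * 506944 / 6
= 16306698.67 mm^3

16306698.67 mm^3


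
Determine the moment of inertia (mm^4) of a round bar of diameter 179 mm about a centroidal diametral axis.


r = d / 2 = 179 / 2 = 89.5 mm
I = pi * r^4 / 4 = pi * 89.5^4 / 4
= 50394370.27 mm^4

50394370.27 mm^4


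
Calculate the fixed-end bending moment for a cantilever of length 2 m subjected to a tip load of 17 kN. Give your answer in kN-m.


For a cantilever with a point load at the free end:
M_max = P * L = 17 * 2 = 34 kN-m

34 kN-m


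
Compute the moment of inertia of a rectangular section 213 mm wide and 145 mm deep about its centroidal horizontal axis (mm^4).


I = b * h^3 / 12
= 213 * 145^3 / 12
= 213 * 3048625 / 12
= 54113093.75 mm^4

54113093.75 mm^4


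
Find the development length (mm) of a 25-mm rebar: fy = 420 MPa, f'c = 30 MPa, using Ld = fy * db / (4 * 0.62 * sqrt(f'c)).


Ld = (fy * db) / (4 * 0.62 * sqrt(f'c))
= (420 * 25) / (4 * 0.62 * sqrt(30))
= 10500 / 13.5835
= 773.0 mm

773.0 mm


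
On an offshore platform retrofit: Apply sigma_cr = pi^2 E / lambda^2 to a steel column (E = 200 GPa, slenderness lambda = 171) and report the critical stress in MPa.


sigma_cr = pi^2 * E / lambda^2
= 9.8696 * 200000.0 / 171^2
= 9.8696 * 200000.0 / 29241
= 67.5052 MPa

67.5052 MPa


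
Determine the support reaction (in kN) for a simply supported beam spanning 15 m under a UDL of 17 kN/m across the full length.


Total load = w * L = 17 * 15 = 255 kN
By symmetry, each reaction R = total / 2 = 255 / 2 = 127.5 kN

127.5 kN


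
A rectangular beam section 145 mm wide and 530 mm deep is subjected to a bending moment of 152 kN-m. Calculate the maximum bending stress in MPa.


I = b * h^3 / 12 = 145 * 530^3 / 12 = 1798930416.67 mm^4
y = h / 2 = 530 / 2 = 265.0 mm
M = 152 kN-m = 152000000.0 N-mm
sigma = M * y / I = 152000000.0 * 265.0 / 1798930416.67
= 22.39 MPa

22.39 MPa


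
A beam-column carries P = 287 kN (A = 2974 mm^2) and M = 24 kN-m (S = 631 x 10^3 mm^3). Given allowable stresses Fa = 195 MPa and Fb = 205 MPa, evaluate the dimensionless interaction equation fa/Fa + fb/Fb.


f_a = P / A = 287000.0 / 2974 = 96.503 MPa
f_b = M / S = 24000000.0 / 631000.0 = 38.0349 MPa
Ratio = f_a / Fa + f_b / Fb
= 96.503 / 195 + 38.0349 / 205
= 0.6804 (dimensionless)

0.6804 (dimensionless)


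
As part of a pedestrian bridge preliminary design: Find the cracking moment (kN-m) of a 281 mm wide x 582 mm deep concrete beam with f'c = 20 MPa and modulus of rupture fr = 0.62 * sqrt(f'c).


fr = 0.62 * sqrt(20) = 0.62 * 4.4721 = 2.7727 MPa
I = 281 * 582^3 / 12 = 4616300034.0 mm^4
y_t = 291.0 mm
M_cr = fr * I / y_t = 2.7727 * 4616300034.0 / 291.0 N-mm
= 43.9853 kN-m

43.9853 kN-m


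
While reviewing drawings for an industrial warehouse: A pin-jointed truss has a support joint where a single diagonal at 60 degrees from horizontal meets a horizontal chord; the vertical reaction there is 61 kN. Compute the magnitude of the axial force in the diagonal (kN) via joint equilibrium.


At the joint, only the diagonal has a vertical component, so vertical equilibrium gives:
F * sin(60) = 61
F = 61 / sin(60)
= 61 / 0.866025
= 70.44 kN

70.44 kN


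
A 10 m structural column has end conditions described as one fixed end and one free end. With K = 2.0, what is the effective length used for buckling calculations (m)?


L_eff = K * L
= 2.0 * 10
= 20.0 m

20.0 m


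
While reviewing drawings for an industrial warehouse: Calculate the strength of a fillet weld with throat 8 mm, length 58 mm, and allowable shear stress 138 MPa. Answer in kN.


Strength = throat * length * allowable stress
= 8 * 58 * 138 N
= 64032 N
= 64.03 kN

64.03 kN


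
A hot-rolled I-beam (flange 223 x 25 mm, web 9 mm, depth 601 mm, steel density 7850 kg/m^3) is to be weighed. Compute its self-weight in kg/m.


A_flanges = 2 * 223 * 25 = 11150 mm^2
A_web = (601 - 2 * 25) * 9 = 4959 mm^2
A_total = 11150 + 4959 = 16109 mm^2 = 0.016109 m^2
Weight = rho * A = 7850 * 0.016109 = 126.4557 kg/m

126.4557 kg/m


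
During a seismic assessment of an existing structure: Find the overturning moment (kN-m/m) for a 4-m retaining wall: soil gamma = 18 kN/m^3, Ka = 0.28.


Pa = 0.5 * Ka * gamma * H^2
= 0.5 * 0.28 * 18 * 4^2
= 40.32 kN/m
Arm = H / 3 = 4 / 3 = 1.3333 m
Mo = Pa * arm = Pa * H / 3 = 40.32 * 4 / 3 = 53.76 kN-m/m

53.76 kN-m/m


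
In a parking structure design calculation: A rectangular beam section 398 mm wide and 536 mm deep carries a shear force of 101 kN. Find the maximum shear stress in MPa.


A = b * h = 398 * 536 = 213328 mm^2
V = 101 kN = 101000.0 N
tau_max = 1.5 * V / A = 1.5 * 101000.0 / 213328
= 0.7102 MPa

0.7102 MPa


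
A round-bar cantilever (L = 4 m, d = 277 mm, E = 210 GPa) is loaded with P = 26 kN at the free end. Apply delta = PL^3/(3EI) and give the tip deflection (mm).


I = pi * d^4 / 64 = pi * 277^4 / 64 = 288994099.02 mm^4
L = 4000.0 mm, P = 26000.0 N, E = 210000.0 MPa
delta = P * L^3 / (3 * E * I)
= 26000.0 * 4000.0^3 / (3 * 210000.0 * 288994099.02)
= 9.1395 mm

9.1395 mm


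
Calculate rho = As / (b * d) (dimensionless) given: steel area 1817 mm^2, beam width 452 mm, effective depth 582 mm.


rho = As / (b * d)
= 1817 / (452 * 582)
= 1817 / 263064
= 0.006907 (dimensionless)

0.006907 (dimensionless)


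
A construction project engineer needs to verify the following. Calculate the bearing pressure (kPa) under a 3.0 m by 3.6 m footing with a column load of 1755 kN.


A = 3.0 * 3.6 = 10.8 m^2
q = P / A = 1755 / 10.8
= 162.5 kPa

162.5 kPa


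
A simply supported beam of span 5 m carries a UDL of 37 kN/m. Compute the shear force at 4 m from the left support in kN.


R_A = w * L / 2 = 37 * 5 / 2 = 92.5 kN
V(x) = R_A - w * x = 92.5 - 37 * 4
= -55.5 kN

-55.5 kN


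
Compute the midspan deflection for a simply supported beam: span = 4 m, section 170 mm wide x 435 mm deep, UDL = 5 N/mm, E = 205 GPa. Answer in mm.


I = 170 * 435^3 / 12 = 1166099062.5 mm^4
L = 4000.0 mm, w = 5 N/mm, E = 205000.0 MPa
delta = 5 * w * L^4 / (384 * E * I)
= 5 * 5 * 4000.0^4 / (384 * 205000.0 * 1166099062.5)
= 0.0697 mm

0.0697 mm


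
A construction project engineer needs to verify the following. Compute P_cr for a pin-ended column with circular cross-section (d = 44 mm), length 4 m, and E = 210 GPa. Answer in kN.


I = pi * d^4 / 64 = 183984.23 mm^4
L = 4000.0 mm
P_cr = pi^2 * E * I / L^2
= 9.8696 * 210000.0 * 183984.23 / 4000.0^2
= 23833.05 N = 23.8331 kN

23.8331 kN


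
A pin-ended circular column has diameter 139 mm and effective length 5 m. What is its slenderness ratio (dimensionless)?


Radius of gyration r = d / 4 = 139 / 4 = 34.75 mm
L_eff = 5000.0 mm
Slenderness ratio = L / r = 5000.0 / 34.75 = 143.88 (dimensionless)

143.88 (dimensionless)


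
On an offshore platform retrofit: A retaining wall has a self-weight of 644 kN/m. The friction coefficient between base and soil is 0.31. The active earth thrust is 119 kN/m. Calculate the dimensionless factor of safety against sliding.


Resisting force = mu * W = 0.31 * 644 = 199.64 kN/m
FOS = Resisting / Driving = 199.64 / 119
= 1.6776 (dimensionless)

1.6776 (dimensionless)


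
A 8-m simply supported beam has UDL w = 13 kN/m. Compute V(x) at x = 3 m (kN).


R_A = w * L / 2 = 13 * 8 / 2 = 52.0 kN
V(x) = R_A - w * x = 52.0 - 13 * 3
= 13.0 kN

13.0 kN


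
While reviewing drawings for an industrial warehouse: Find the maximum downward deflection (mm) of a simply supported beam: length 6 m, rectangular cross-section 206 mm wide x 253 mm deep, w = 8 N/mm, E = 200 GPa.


I = 206 * 253^3 / 12 = 278001755.17 mm^4
L = 6000.0 mm, w = 8 N/mm, E = 200000.0 MPa
delta = 5 * w * L^4 / (384 * E * I)
= 5 * 8 * 6000.0^4 / (384 * 200000.0 * 278001755.17)
= 2.428 mm

2.428 mm


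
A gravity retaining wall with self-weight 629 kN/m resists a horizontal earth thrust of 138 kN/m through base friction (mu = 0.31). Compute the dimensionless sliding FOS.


Resisting force = mu * W = 0.31 * 629 = 194.99 kN/m
FOS = Resisting / Driving = 194.99 / 138
= 1.413 (dimensionless)

1.413 (dimensionless)


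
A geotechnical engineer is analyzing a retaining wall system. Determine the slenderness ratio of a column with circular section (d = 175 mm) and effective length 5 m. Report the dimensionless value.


Radius of gyration r = d / 4 = 175 / 4 = 43.75 mm
L_eff = 5000.0 mm
Slenderness ratio = L / r = 5000.0 / 43.75 = 114.29 (dimensionless)

114.29 (dimensionless)


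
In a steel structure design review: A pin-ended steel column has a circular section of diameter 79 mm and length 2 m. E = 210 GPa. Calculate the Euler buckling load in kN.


I = pi * d^4 / 64 = 1911957.63 mm^4
L = 2000.0 mm
P_cr = pi^2 * E * I / L^2
= 9.8696 * 210000.0 * 1911957.63 / 2000.0^2
= 990688.94 N = 990.6889 kN

990.6889 kN


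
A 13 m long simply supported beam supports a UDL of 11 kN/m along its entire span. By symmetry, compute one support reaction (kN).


Total load = w * L = 11 * 13 = 143 kN
By symmetry, each reaction R = total / 2 = 143 / 2 = 71.5 kN

71.5 kN


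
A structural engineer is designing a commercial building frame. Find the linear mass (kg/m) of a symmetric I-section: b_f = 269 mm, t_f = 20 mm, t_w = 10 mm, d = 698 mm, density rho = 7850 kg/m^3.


A_flanges = 2 * 269 * 20 = 10760 mm^2
A_web = (698 - 2 * 20) * 10 = 6580 mm^2
A_total = 10760 + 6580 = 17340 mm^2 = 0.017340 m^2
Weight = rho * A = 7850 * 0.017340 = 136.119 kg/m

136.119 kg/m


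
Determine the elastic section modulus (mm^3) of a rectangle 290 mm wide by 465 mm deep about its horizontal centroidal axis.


S = b * h^2 / 6
= 290 * 465^2 / 6
= 290 * 216225 / 6
= 10450875.0 mm^3

10450875.0 mm^3


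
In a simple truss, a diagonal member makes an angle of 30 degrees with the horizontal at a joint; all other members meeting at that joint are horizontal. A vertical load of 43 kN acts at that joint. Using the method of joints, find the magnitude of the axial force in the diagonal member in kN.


At the joint, only the diagonal has a vertical component, so vertical equilibrium gives:
F * sin(30) = 43
F = 43 / sin(30)
= 43 / 0.5
= 86.0 kN

86.0 kN


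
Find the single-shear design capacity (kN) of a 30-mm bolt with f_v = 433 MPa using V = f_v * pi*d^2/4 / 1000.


A = pi * d^2 / 4 = pi * 30^2 / 4 = 706.8583 mm^2
V = f_v * A / 1000 = 433 * 706.8583 / 1000
= 306.0697 kN

306.0697 kN


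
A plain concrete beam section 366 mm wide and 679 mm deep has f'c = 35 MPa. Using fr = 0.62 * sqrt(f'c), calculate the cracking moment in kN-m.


fr = 0.62 * sqrt(35) = 0.62 * 5.9161 = 3.668 MPa
I = 366 * 679^3 / 12 = 9547928589.5 mm^4
y_t = 339.5 mm
M_cr = fr * I / y_t = 3.668 * 9547928589.5 / 339.5 N-mm
= 103.1561 kN-m

103.1561 kN-m


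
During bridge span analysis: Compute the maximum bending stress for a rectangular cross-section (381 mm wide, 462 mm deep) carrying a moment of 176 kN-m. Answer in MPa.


I = b * h^3 / 12 = 381 * 462^3 / 12 = 3130903314.0 mm^4
y = h / 2 = 462 / 2 = 231.0 mm
M = 176 kN-m = 176000000.0 N-mm
sigma = M * y / I = 176000000.0 * 231.0 / 3130903314.0
= 12.99 MPa

12.99 MPa


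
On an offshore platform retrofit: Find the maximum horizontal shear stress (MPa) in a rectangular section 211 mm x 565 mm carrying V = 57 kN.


A = b * h = 211 * 565 = 119215 mm^2
V = 57 kN = 57000.0 N
tau_max = 1.5 * V / A = 1.5 * 57000.0 / 119215
= 0.7172 MPa

0.7172 MPa


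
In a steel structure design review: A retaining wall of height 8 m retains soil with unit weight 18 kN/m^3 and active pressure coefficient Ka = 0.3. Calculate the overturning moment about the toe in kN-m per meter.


Pa = 0.5 * Ka * gamma * H^2
= 0.5 * 0.3 * 18 * 8^2
= 172.8 kN/m
Arm = H / 3 = 8 / 3 = 2.6667 m
Mo = Pa * arm = Pa * H / 3 = 172.8 * 8 / 3 = 460.8 kN-m/m

460.8 kN-m/m


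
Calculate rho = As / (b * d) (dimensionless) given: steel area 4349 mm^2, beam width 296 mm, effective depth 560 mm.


rho = As / (b * d)
= 4349 / (296 * 560)
= 4349 / 165760
= 0.026237 (dimensionless)

0.026237 (dimensionless)


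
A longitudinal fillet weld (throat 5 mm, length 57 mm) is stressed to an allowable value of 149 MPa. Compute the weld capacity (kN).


Strength = throat * length * allowable stress
= 5 * 57 * 149 N
= 42465 N
= 42.47 kN

42.47 kN


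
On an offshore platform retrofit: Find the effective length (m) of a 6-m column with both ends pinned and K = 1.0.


L_eff = K * L
= 1.0 * 6
= 6.0 m

6.0 m


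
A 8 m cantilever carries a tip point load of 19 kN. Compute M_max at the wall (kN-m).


For a cantilever with a point load at the free end:
M_max = P * L = 19 * 8 = 152 kN-m

152 kN-m


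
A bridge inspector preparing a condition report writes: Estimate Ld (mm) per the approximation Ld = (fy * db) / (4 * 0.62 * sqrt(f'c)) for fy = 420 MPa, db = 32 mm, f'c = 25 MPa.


Ld = (fy * db) / (4 * 0.62 * sqrt(f'c))
= (420 * 32) / (4 * 0.62 * sqrt(25))
= 13440 / 12.4
= 1083.87 mm

1083.87 mm


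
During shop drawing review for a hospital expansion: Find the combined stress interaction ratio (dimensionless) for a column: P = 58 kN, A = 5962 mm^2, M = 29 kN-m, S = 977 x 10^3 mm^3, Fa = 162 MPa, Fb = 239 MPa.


f_a = P / A = 58000.0 / 5962 = 9.7283 MPa
f_b = M / S = 29000000.0 / 977000.0 = 29.6827 MPa
Ratio = f_a / Fa + f_b / Fb
= 9.7283 / 162 + 29.6827 / 239
= 0.1842 (dimensionless)

0.1842 (dimensionless)


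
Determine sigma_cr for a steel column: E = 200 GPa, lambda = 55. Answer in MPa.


sigma_cr = pi^2 * E / lambda^2
= 9.8696 * 200000.0 / 55^2
= 9.8696 * 200000.0 / 3025
= 652.5358 MPa

652.5358 MPa


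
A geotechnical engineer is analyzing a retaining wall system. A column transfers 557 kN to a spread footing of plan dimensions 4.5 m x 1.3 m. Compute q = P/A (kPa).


A = 4.5 * 1.3 = 5.85 m^2
q = P / A = 557 / 5.85
= 95.2137 kPa

95.2137 kPa


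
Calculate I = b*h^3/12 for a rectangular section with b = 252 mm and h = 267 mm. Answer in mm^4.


I = b * h^3 / 12
= 252 * 267^3 / 12
= 252 * 19034163 / 12
= 399717423.0 mm^4

399717423.0 mm^4


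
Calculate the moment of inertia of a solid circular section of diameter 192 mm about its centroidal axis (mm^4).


r = d / 2 = 192 / 2 = 96.0 mm
I = pi * r^4 / 4 = pi * 96.0^4 / 4
= 66707522.83 mm^4

66707522.83 mm^4


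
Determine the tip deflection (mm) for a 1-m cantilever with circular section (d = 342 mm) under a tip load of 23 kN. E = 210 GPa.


I = pi * d^4 / 64 = pi * 342^4 / 64 = 671543767.66 mm^4
L = 1000.0 mm, P = 23000.0 N, E = 210000.0 MPa
delta = P * L^3 / (3 * E * I)
= 23000.0 * 1000.0^3 / (3 * 210000.0 * 671543767.66)
= 0.0544 mm

0.0544 mm


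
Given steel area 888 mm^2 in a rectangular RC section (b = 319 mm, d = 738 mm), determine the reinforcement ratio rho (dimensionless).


rho = As / (b * d)
= 888 / (319 * 738)
= 888 / 235422
= 0.003772 (dimensionless)

0.003772 (dimensionless)


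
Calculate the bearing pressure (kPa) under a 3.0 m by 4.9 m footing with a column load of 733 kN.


A = 3.0 * 4.9 = 14.7 m^2
q = P / A = 733 / 14.7
= 49.8639 kPa

49.8639 kPa


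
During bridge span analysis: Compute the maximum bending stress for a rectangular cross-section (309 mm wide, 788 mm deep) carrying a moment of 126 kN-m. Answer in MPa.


I = b * h^3 / 12 = 309 * 788^3 / 12 = 12599574704.0 mm^4
y = h / 2 = 788 / 2 = 394.0 mm
M = 126 kN-m = 126000000.0 N-mm
sigma = M * y / I = 126000000.0 * 394.0 / 12599574704.0
= 3.94 MPa

3.94 MPa


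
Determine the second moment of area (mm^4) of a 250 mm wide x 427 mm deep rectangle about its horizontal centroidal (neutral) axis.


I = b * h^3 / 12
= 250 * 427^3 / 12
= 250 * 77854483 / 12
= 1621968395.83 mm^4

1621968395.83 mm^4


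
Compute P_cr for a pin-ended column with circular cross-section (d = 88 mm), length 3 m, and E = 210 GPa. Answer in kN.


I = pi * d^4 / 64 = 2943747.71 mm^4
L = 3000.0 mm
P_cr = pi^2 * E * I / L^2
= 9.8696 * 210000.0 * 2943747.71 / 3000.0^2
= 677917.93 N = 677.9179 kN

677.9179 kN


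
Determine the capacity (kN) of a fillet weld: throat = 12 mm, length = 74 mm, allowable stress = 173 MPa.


Strength = throat * length * allowable stress
= 12 * 74 * 173 N
= 153624 N
= 153.62 kN

153.62 kN


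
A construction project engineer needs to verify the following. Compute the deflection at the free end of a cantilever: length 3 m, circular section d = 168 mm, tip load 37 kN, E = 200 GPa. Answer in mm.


I = pi * d^4 / 64 = pi * 168^4 / 64 = 39102725.18 mm^4
L = 3000.0 mm, P = 37000.0 N, E = 200000.0 MPa
delta = P * L^3 / (3 * E * I)
= 37000.0 * 3000.0^3 / (3 * 200000.0 * 39102725.18)
= 42.5802 mm

42.5802 mm


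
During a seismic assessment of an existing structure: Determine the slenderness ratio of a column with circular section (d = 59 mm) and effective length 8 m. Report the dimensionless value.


Radius of gyration r = d / 4 = 59 / 4 = 14.75 mm
L_eff = 8000.0 mm
Slenderness ratio = L / r = 8000.0 / 14.75 = 542.37 (dimensionless)

542.37 (dimensionless)


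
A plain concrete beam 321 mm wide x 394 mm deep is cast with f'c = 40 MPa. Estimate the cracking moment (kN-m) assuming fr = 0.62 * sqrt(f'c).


fr = 0.62 * sqrt(40) = 0.62 * 6.3246 = 3.9212 MPa
I = 321 * 394^3 / 12 = 1636109822.0 mm^4
y_t = 197.0 mm
M_cr = fr * I / y_t = 3.9212 * 1636109822.0 / 197.0 N-mm
= 32.5663 kN-m

32.5663 kN-m


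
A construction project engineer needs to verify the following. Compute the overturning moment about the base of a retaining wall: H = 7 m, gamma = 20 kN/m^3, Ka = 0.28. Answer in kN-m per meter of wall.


Pa = 0.5 * Ka * gamma * H^2
= 0.5 * 0.28 * 20 * 7^2
= 137.2 kN/m
Arm = H / 3 = 7 / 3 = 2.3333 m
Mo = Pa * arm = Pa * H / 3 = 137.2 * 7 / 3 = 320.1333 kN-m/m

320.1333 kN-m/m


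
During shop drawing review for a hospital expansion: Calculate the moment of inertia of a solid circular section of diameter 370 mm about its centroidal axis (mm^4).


r = d / 2 = 370 / 2 = 185.0 mm
I = pi * r^4 / 4 = pi * 185.0^4 / 4
= 919976629.57 mm^4

919976629.57 mm^4


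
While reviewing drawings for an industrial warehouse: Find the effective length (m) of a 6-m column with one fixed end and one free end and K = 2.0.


L_eff = K * L
= 2.0 * 6
= 12.0 m

12.0 m


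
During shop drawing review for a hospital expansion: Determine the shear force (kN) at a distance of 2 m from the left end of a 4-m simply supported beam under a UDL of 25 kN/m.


R_A = w * L / 2 = 25 * 4 / 2 = 50.0 kN
V(x) = R_A - w * x = 50.0 - 25 * 2
= 0.0 kN

0.0 kN


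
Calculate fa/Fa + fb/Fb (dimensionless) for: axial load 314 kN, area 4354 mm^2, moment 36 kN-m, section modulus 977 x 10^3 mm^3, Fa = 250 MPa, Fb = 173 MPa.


f_a = P / A = 314000.0 / 4354 = 72.1176 MPa
f_b = M / S = 36000000.0 / 977000.0 = 36.8475 MPa
Ratio = f_a / Fa + f_b / Fb
= 72.1176 / 250 + 36.8475 / 173
= 0.5015 (dimensionless)

0.5015 (dimensionless)


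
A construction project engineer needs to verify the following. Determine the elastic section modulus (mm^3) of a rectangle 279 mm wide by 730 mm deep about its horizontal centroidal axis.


S = b * h^2 / 6
= 279 * 730^2 / 6
= 279 * 532900 / 6
= 24779850.0 mm^3

24779850.0 mm^3


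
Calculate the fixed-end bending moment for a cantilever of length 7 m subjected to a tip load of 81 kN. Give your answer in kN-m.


For a cantilever with a point load at the free end:
M_max = P * L = 81 * 7 = 567 kN-m

567 kN-m


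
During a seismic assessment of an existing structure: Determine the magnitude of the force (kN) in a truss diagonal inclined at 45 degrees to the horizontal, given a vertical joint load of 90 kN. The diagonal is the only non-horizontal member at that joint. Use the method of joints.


At the joint, only the diagonal has a vertical component, so vertical equilibrium gives:
F * sin(45) = 90
F = 90 / sin(45)
= 90 / 0.707107
= 127.28 kN

127.28 kN


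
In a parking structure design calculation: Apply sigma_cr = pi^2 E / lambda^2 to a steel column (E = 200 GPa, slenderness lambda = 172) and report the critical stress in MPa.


sigma_cr = pi^2 * E / lambda^2
= 9.8696 * 200000.0 / 172^2
= 9.8696 * 200000.0 / 29584
= 66.7226 MPa

66.7226 MPa


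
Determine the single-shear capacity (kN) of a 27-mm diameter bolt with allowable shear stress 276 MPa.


A = pi * d^2 / 4 = pi * 27^2 / 4 = 572.5553 mm^2
V = f_v * A / 1000 = 276 * 572.5553 / 1000
= 158.0253 kN

158.0253 kN


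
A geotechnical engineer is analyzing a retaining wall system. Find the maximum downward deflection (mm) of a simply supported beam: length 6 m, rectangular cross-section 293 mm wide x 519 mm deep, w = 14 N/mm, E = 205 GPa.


I = 293 * 519^3 / 12 = 3413409932.25 mm^4
L = 6000.0 mm, w = 14 N/mm, E = 205000.0 MPa
delta = 5 * w * L^4 / (384 * E * I)
= 5 * 14 * 6000.0^4 / (384 * 205000.0 * 3413409932.25)
= 0.3376 mm

0.3376 mm


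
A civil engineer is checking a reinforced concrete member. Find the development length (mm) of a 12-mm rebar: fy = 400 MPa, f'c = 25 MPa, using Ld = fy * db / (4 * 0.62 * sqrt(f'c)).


Ld = (fy * db) / (4 * 0.62 * sqrt(f'c))
= (400 * 12) / (4 * 0.62 * sqrt(25))
= 4800 / 12.4
= 387.1 mm

387.1 mm


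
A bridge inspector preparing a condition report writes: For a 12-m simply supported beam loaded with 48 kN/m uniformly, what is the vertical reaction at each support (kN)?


Total load = w * L = 48 * 12 = 576 kN
By symmetry, each reaction R = total / 2 = 576 / 2 = 288.0 kN

288.0 kN


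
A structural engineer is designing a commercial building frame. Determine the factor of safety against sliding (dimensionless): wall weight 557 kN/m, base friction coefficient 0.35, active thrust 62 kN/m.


Resisting force = mu * W = 0.35 * 557 = 194.95 kN/m
FOS = Resisting / Driving = 194.95 / 62
= 3.1444 (dimensionless)

3.1444 (dimensionless)


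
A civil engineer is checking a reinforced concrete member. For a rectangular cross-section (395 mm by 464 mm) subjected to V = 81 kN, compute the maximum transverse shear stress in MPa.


A = b * h = 395 * 464 = 183280 mm^2
V = 81 kN = 81000.0 N
tau_max = 1.5 * V / A = 1.5 * 81000.0 / 183280
= 0.6629 MPa

0.6629 MPa


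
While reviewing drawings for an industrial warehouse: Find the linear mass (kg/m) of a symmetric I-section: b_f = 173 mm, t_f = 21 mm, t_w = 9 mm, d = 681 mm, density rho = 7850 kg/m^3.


A_flanges = 2 * 173 * 21 = 7266 mm^2
A_web = (681 - 2 * 21) * 9 = 5751 mm^2
A_total = 7266 + 5751 = 13017 mm^2 = 0.013017 m^2
Weight = rho * A = 7850 * 0.013017 = 102.1834 kg/m

102.1834 kg/m


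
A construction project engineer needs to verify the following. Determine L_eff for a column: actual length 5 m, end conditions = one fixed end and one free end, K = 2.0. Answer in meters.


L_eff = K * L
= 2.0 * 5
= 10.0 m

10.0 m


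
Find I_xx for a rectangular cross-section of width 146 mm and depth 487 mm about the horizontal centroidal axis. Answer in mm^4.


I = b * h^3 / 12
= 146 * 487^3 / 12
= 146 * 115501303 / 12
= 1405265853.17 mm^4

1405265853.17 mm^4


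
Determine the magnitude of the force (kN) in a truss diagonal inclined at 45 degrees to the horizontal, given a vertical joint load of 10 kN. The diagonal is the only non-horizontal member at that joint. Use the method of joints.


At the joint, only the diagonal has a vertical component, so vertical equilibrium gives:
F * sin(45) = 10
F = 10 / sin(45)
= 10 / 0.707107
= 14.14 kN

14.14 kN


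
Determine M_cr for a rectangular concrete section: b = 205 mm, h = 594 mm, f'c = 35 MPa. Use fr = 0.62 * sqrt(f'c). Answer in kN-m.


fr = 0.62 * sqrt(35) = 0.62 * 5.9161 = 3.668 MPa
I = 205 * 594^3 / 12 = 3580403310.0 mm^4
y_t = 297.0 mm
M_cr = fr * I / y_t = 3.668 * 3580403310.0 / 297.0 N-mm
= 44.2182 kN-m

44.2182 kN-m


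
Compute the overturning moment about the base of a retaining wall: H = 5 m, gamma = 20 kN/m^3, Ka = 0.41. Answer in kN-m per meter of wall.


Pa = 0.5 * Ka * gamma * H^2
= 0.5 * 0.41 * 20 * 5^2
= 102.5 kN/m
Arm = H / 3 = 5 / 3 = 1.6667 m
Mo = Pa * arm = Pa * H / 3 = 102.5 * 5 / 3 = 170.8333 kN-m/m

170.8333 kN-m/m


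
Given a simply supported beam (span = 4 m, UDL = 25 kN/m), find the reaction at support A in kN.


Total load = w * L = 25 * 4 = 100 kN
By symmetry, each reaction R = total / 2 = 100 / 2 = 50.0 kN

50.0 kN


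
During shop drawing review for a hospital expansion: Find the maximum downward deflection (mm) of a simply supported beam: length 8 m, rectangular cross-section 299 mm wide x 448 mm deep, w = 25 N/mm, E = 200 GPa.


I = 299 * 448^3 / 12 = 2240391850.67 mm^4
L = 8000.0 mm, w = 25 N/mm, E = 200000.0 MPa
delta = 5 * w * L^4 / (384 * E * I)
= 5 * 25 * 8000.0^4 / (384 * 200000.0 * 2240391850.67)
= 2.9757 mm

2.9757 mm
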